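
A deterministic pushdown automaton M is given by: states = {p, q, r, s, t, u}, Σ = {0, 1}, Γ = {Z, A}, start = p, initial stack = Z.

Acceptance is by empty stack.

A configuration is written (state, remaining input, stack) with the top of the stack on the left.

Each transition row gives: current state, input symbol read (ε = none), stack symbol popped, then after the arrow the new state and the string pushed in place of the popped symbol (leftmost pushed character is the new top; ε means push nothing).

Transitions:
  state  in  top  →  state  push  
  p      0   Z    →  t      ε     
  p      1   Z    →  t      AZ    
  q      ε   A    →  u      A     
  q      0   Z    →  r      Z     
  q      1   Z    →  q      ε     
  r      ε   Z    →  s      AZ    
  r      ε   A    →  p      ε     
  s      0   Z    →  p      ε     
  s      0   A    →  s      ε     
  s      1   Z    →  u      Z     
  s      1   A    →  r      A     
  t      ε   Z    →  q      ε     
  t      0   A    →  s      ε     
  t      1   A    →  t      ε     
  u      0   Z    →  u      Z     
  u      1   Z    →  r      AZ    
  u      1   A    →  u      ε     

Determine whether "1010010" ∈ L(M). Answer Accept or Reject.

Accept

(p, 1010010, Z)
  read 1, top Z: go to t, push AZ → (t, 010010, AZ)
  read 0, top A: go to s, push ε → (s, 10010, Z)
  read 1, top Z: go to u, push Z → (u, 0010, Z)
  read 0, top Z: go to u, push Z → (u, 010, Z)
  read 0, top Z: go to u, push Z → (u, 10, Z)
  read 1, top Z: go to r, push AZ → (r, 0, AZ)
  ε-move, top A: go to p, push ε → (p, 0, Z)
  read 0, top Z: go to t, push ε → (t, ε, ε)
All input consumed and the stack is empty.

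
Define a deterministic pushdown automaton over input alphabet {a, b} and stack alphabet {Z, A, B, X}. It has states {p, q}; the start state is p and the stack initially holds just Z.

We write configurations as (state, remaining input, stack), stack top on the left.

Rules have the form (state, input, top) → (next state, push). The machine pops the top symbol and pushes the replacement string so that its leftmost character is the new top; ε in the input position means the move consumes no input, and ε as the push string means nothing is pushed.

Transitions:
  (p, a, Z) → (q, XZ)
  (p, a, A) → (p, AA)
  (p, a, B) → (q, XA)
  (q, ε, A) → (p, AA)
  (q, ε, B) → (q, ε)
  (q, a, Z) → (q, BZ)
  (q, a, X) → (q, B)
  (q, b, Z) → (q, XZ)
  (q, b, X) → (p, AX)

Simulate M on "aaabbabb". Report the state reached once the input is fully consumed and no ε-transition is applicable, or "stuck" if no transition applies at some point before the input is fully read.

(p, aaabbabb, Z)
  read a, top Z: go to q, push XZ → (q, aabbabb, XZ)
  read a, top X: go to q, push B → (q, abbabb, BZ)
  ε-move, top B: go to q, push ε → (q, abbabb, Z)
  read a, top Z: go to q, push BZ → (q, bbabb, BZ)
  ε-move, top B: go to q, push ε → (q, bbabb, Z)
  read b, top Z: go to q, push XZ → (q, babb, XZ)
  read b, top X: go to p, push AX → (p, abb, AXZ)
  read a, top A: go to p, push AA → (p, bb, AAXZ)
No transition for (p, b, top A); M blocks with input bb remaining.

stuck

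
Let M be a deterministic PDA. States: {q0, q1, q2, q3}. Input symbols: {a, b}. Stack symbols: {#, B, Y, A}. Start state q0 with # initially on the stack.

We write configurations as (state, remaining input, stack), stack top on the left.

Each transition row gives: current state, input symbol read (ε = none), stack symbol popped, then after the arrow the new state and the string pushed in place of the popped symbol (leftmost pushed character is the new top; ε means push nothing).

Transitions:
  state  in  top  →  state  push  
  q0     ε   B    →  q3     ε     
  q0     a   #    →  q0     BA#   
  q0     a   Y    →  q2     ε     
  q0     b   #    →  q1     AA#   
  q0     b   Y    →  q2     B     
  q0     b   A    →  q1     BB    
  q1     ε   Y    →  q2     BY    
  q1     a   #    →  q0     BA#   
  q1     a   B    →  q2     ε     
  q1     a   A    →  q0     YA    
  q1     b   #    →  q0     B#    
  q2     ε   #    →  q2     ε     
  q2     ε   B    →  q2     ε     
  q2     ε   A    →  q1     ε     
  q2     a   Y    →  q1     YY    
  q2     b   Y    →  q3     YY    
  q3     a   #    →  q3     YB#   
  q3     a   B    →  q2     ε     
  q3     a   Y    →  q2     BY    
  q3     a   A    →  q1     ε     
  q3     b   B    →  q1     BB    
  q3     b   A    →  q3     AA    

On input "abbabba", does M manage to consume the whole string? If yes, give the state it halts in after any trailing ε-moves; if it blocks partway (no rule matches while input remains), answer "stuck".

(q0, abbabba, #)
  read a, top #: go to q0, push BA# → (q0, bbabba, BA#)
  ε-move, top B: go to q3, push ε → (q3, bbabba, A#)
  read b, top A: go to q3, push AA → (q3, babba, AA#)
  read b, top A: go to q3, push AA → (q3, abba, AAA#)
  read a, top A: go to q1, push ε → (q1, bba, AA#)
No transition for (q1, b, top A); M blocks with input bba remaining.

stuck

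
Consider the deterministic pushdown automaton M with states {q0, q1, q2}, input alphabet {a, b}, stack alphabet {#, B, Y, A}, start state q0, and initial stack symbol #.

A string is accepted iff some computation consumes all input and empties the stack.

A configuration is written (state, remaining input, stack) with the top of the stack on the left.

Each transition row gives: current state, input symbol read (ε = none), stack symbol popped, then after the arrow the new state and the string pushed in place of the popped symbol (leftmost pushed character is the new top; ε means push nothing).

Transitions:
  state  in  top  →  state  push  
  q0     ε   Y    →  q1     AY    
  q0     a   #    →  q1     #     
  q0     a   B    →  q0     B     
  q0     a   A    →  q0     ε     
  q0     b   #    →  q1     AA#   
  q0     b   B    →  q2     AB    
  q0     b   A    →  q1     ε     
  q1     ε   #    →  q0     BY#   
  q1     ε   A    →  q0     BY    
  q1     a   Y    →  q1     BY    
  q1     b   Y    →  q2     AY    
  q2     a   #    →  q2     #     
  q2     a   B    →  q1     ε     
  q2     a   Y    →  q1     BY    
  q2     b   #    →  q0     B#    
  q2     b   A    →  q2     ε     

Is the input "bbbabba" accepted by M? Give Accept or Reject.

(q0, bbbabba, #) ⊢ (q1, bbabba, AA#) ⊢ (q0, bbabba, BYA#) ⊢ (q2, babba, ABYA#) ⊢ (q2, abba, BYA#) ⊢ (q1, bba, YA#) ⊢ (q2, ba, AYA#) ⊢ (q2, a, YA#) ⊢ (q1, ε, BYA#)
All input consumed; stack is BYA#, not empty, and no further ε-move applies.

Reject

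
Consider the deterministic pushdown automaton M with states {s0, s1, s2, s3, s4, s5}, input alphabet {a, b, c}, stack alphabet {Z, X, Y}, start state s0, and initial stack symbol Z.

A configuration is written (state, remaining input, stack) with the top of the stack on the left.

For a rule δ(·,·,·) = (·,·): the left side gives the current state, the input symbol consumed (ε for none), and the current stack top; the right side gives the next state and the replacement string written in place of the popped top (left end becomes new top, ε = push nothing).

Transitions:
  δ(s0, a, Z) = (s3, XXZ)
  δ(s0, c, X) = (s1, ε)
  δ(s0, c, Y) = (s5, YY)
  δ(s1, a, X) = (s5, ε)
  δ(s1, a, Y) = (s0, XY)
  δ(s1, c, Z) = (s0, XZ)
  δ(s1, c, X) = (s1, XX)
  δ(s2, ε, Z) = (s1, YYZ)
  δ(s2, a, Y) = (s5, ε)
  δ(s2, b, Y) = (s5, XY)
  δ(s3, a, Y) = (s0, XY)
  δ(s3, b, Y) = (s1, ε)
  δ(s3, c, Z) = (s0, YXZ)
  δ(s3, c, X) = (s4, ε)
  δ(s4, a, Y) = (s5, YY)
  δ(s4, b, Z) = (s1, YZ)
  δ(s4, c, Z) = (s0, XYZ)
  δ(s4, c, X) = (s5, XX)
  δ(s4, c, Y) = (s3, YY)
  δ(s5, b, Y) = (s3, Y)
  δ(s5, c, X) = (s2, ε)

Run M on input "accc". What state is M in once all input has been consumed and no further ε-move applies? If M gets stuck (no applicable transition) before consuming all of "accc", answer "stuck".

(s0, accc, Z) ⊢ (s3, ccc, XXZ) ⊢ (s4, cc, XZ) ⊢ (s5, c, XXZ) ⊢ (s2, ε, XZ)
All input consumed; M is in state s2.

s2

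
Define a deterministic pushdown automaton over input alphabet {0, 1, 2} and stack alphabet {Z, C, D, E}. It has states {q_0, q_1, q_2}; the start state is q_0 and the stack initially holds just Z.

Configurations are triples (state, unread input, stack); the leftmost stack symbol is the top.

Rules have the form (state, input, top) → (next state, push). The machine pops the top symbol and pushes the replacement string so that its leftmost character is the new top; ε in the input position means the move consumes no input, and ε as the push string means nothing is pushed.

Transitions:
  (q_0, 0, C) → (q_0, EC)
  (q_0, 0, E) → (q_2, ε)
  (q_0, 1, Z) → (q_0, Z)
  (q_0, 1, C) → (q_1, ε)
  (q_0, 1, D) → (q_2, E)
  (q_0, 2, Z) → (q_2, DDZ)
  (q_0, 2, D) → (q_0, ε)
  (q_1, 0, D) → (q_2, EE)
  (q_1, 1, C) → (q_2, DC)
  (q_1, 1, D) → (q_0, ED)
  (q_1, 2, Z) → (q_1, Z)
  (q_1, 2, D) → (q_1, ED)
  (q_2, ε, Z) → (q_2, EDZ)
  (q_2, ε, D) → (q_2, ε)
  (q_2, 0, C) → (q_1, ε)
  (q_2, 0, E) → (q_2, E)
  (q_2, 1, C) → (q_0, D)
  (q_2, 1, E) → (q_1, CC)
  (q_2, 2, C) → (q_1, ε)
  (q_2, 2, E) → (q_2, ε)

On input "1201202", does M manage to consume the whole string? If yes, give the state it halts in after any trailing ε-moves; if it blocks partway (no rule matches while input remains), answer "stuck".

(q_0, 1201202, Z) ⊢ (q_0, 201202, Z) ⊢ (q_2, 01202, DDZ) ⊢ (q_2, 01202, DZ) ⊢ (q_2, 01202, Z) ⊢ (q_2, 01202, EDZ) ⊢ (q_2, 1202, EDZ) ⊢ (q_1, 202, CCDZ)
No transition for (q_1, 2, top C); M blocks with input 202 remaining.

stuck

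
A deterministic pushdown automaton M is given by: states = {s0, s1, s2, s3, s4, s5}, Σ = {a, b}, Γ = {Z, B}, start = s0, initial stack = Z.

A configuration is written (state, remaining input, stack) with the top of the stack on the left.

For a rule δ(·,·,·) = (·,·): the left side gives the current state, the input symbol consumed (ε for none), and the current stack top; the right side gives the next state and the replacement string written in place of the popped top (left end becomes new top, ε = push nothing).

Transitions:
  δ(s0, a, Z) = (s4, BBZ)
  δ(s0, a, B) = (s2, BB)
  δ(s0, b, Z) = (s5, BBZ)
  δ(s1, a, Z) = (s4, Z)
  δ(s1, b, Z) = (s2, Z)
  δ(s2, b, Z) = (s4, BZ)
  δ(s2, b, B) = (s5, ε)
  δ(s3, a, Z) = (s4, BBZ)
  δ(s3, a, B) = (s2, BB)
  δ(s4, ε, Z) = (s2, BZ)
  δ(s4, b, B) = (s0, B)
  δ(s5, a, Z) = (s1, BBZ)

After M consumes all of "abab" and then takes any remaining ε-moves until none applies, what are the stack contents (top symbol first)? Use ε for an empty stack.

BBZ

(s0, abab, Z) ⊢ (s4, bab, BBZ) ⊢ (s0, ab, BBZ) ⊢ (s2, b, BBBZ) ⊢ (s5, ε, BBZ)
All input consumed in state s5 with stack BBZ.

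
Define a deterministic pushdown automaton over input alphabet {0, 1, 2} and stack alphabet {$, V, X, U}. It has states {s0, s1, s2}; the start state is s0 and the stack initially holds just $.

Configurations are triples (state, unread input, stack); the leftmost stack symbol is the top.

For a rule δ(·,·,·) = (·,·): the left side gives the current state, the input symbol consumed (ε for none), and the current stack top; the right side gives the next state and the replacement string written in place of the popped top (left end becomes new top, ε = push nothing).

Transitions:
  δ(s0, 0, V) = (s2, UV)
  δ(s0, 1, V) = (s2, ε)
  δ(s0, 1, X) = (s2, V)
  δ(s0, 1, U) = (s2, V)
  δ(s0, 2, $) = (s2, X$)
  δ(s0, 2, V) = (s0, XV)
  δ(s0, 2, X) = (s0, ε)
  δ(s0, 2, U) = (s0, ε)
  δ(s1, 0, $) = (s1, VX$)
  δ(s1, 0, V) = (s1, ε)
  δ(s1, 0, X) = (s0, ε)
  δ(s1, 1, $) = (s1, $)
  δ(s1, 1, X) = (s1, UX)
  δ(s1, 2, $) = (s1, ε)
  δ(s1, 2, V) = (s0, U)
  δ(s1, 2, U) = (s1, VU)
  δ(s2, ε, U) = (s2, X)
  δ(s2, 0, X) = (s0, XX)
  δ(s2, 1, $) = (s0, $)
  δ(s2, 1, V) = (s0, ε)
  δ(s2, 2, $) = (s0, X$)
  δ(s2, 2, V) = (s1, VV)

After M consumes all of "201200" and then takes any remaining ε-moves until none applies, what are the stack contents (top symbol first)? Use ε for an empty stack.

(s0, 201200, $)
  read 2, top $: go to s2, push X$ → (s2, 01200, X$)
  read 0, top X: go to s0, push XX → (s0, 1200, XX$)
  read 1, top X: go to s2, push V → (s2, 200, VX$)
  read 2, top V: go to s1, push VV → (s1, 00, VVX$)
  read 0, top V: go to s1, push ε → (s1, 0, VX$)
  read 0, top V: go to s1, push ε → (s1, ε, X$)
All input consumed in state s1 with stack X$.

X$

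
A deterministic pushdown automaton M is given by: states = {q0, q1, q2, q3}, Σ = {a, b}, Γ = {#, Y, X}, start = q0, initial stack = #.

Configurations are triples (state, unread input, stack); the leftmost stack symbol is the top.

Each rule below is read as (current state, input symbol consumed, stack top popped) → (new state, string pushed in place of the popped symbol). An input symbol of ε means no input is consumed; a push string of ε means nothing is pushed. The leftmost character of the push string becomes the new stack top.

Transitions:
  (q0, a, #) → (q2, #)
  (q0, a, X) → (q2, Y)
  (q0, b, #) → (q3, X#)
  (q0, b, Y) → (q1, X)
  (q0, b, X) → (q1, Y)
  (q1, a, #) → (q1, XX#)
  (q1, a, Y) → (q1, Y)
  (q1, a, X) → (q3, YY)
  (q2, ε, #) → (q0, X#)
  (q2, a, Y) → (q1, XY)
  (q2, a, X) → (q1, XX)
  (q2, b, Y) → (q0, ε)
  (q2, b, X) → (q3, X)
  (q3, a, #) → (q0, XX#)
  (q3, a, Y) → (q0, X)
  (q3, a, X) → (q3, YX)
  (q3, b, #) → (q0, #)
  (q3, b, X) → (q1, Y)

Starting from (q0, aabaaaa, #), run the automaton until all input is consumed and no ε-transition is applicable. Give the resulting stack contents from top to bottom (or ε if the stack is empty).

YYY#

(q0, aabaaaa, #)
  read a, top #: go to q2, push # → (q2, abaaaa, #)
  ε-move, top #: go to q0, push X# → (q0, abaaaa, X#)
  read a, top X: go to q2, push Y → (q2, baaaa, Y#)
  read b, top Y: go to q0, push ε → (q0, aaaa, #)
  read a, top #: go to q2, push # → (q2, aaa, #)
  ε-move, top #: go to q0, push X# → (q0, aaa, X#)
  read a, top X: go to q2, push Y → (q2, aa, Y#)
  read a, top Y: go to q1, push XY → (q1, a, XY#)
  read a, top X: go to q3, push YY → (q3, ε, YYY#)
All input consumed in state q3 with stack YYY#.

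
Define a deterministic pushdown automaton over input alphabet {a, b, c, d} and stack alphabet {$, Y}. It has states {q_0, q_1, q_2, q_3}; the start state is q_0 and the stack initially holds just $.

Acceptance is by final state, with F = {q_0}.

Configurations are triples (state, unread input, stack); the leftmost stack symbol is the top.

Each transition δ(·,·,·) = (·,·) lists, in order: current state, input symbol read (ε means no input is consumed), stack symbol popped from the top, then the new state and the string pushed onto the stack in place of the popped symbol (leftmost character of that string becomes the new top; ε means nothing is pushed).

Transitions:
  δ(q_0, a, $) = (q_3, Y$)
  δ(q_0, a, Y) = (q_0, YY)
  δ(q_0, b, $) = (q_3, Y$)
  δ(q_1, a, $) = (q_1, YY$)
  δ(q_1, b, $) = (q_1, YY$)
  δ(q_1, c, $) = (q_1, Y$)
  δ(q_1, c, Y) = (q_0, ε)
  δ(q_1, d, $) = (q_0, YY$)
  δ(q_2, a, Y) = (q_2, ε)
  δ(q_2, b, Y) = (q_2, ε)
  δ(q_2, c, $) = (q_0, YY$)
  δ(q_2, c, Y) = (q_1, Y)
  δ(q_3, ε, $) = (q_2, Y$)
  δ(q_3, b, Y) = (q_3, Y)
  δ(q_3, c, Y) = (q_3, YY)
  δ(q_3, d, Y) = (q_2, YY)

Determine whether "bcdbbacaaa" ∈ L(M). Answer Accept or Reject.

(q_0, bcdbbacaaa, $)
  read b, top $: go to q_3, push Y$ → (q_3, cdbbacaaa, Y$)
  read c, top Y: go to q_3, push YY → (q_3, dbbacaaa, YY$)
  read d, top Y: go to q_2, push YY → (q_2, bbacaaa, YYY$)
  read b, top Y: go to q_2, push ε → (q_2, bacaaa, YY$)
  read b, top Y: go to q_2, push ε → (q_2, acaaa, Y$)
  read a, top Y: go to q_2, push ε → (q_2, caaa, $)
  read c, top $: go to q_0, push YY$ → (q_0, aaa, YY$)
  read a, top Y: go to q_0, push YY → (q_0, aa, YYY$)
  read a, top Y: go to q_0, push YY → (q_0, a, YYYY$)
  read a, top Y: go to q_0, push YY → (q_0, ε, YYYYY$)
All input consumed; state q_0 ∈ F.

Accept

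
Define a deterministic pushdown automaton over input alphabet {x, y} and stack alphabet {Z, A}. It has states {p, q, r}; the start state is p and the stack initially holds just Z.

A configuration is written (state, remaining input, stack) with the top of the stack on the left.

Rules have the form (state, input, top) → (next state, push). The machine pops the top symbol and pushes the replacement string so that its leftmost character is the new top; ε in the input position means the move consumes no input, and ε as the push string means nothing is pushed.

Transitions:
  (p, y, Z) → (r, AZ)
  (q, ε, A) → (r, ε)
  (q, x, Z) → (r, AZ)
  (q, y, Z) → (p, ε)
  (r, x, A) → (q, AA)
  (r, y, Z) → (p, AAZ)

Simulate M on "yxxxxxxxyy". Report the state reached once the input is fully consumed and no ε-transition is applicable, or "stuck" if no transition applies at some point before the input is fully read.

stuck

(p, yxxxxxxxyy, Z) ⊢ (r, xxxxxxxyy, AZ) ⊢ (q, xxxxxxyy, AAZ) ⊢ (r, xxxxxxyy, AZ) ⊢ (q, xxxxxyy, AAZ) ⊢ (r, xxxxxyy, AZ) ⊢ (q, xxxxyy, AAZ) ⊢ (r, xxxxyy, AZ) ⊢ (q, xxxyy, AAZ) ⊢ (r, xxxyy, AZ) ⊢ (q, xxyy, AAZ) ⊢ (r, xxyy, AZ) ⊢ (q, xyy, AAZ) ⊢ (r, xyy, AZ) ⊢ (q, yy, AAZ) ⊢ (r, yy, AZ)
No transition for (r, y, top A); M blocks with input yy remaining.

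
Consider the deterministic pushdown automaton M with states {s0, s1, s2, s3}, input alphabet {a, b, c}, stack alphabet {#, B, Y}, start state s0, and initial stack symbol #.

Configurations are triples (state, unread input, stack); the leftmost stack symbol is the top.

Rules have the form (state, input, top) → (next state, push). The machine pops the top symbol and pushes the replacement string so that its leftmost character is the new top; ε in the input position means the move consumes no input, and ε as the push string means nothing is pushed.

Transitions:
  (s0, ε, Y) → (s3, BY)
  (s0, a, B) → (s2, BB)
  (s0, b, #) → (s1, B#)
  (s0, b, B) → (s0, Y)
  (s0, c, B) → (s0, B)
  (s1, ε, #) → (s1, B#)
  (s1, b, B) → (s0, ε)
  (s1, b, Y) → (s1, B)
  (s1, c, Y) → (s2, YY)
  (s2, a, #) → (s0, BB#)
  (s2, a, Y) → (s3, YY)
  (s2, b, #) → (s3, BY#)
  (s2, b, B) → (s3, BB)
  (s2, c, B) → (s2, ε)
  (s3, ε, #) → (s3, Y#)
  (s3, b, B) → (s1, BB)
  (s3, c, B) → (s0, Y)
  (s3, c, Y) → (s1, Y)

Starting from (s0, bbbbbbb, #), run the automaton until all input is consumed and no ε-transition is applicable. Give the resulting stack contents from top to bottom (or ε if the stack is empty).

B#

(s0, bbbbbbb, #) ⊢ (s1, bbbbbb, B#) ⊢ (s0, bbbbb, #) ⊢ (s1, bbbb, B#) ⊢ (s0, bbb, #) ⊢ (s1, bb, B#) ⊢ (s0, b, #) ⊢ (s1, ε, B#)
All input consumed in state s1 with stack B#.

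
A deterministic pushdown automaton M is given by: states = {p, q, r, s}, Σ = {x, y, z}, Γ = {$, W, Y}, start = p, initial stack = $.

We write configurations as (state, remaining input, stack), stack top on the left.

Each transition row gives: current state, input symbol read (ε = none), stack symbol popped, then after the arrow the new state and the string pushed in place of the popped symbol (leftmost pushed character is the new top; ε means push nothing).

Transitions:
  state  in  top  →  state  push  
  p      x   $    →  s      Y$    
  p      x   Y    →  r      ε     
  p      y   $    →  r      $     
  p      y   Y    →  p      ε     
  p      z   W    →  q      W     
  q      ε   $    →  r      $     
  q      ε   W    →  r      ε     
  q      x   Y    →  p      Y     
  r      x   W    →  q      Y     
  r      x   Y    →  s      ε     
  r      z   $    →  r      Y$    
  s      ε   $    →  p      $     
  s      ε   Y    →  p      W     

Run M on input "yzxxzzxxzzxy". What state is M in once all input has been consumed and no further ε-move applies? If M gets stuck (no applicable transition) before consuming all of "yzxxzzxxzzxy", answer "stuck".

r

(p, yzxxzzxxzzxy, $)
  read y, top $: go to r, push $ → (r, zxxzzxxzzxy, $)
  read z, top $: go to r, push Y$ → (r, xxzzxxzzxy, Y$)
  read x, top Y: go to s, push ε → (s, xzzxxzzxy, $)
  ε-move, top $: go to p, push $ → (p, xzzxxzzxy, $)
  read x, top $: go to s, push Y$ → (s, zzxxzzxy, Y$)
  ε-move, top Y: go to p, push W → (p, zzxxzzxy, W$)
  read z, top W: go to q, push W → (q, zxxzzxy, W$)
  ε-move, top W: go to r, push ε → (r, zxxzzxy, $)
  read z, top $: go to r, push Y$ → (r, xxzzxy, Y$)
  read x, top Y: go to s, push ε → (s, xzzxy, $)
  ε-move, top $: go to p, push $ → (p, xzzxy, $)
  read x, top $: go to s, push Y$ → (s, zzxy, Y$)
  ε-move, top Y: go to p, push W → (p, zzxy, W$)
  read z, top W: go to q, push W → (q, zxy, W$)
  ε-move, top W: go to r, push ε → (r, zxy, $)
  read z, top $: go to r, push Y$ → (r, xy, Y$)
  read x, top Y: go to s, push ε → (s, y, $)
  ε-move, top $: go to p, push $ → (p, y, $)
  read y, top $: go to r, push $ → (r, ε, $)
All input consumed; M is in state r.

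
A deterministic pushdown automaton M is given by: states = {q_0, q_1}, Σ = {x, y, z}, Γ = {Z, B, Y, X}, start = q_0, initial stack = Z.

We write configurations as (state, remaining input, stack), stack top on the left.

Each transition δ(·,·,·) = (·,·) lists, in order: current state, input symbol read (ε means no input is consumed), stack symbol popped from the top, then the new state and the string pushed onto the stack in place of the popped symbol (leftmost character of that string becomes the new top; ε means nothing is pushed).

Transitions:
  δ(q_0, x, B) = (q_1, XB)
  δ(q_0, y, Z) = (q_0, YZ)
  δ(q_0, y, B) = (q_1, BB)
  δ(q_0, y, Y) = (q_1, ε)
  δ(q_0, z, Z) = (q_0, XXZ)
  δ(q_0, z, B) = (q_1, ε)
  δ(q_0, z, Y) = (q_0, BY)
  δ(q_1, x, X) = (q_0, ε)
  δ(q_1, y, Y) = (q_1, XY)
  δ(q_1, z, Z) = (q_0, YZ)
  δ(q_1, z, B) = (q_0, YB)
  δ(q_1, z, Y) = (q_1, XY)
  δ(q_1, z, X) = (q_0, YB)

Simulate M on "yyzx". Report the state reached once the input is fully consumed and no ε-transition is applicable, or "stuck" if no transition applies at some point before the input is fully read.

(q_0, yyzx, Z)
  read y, top Z: go to q_0, push YZ → (q_0, yzx, YZ)
  read y, top Y: go to q_1, push ε → (q_1, zx, Z)
  read z, top Z: go to q_0, push YZ → (q_0, x, YZ)
No transition for (q_0, x, top Y); M blocks with input x remaining.

stuck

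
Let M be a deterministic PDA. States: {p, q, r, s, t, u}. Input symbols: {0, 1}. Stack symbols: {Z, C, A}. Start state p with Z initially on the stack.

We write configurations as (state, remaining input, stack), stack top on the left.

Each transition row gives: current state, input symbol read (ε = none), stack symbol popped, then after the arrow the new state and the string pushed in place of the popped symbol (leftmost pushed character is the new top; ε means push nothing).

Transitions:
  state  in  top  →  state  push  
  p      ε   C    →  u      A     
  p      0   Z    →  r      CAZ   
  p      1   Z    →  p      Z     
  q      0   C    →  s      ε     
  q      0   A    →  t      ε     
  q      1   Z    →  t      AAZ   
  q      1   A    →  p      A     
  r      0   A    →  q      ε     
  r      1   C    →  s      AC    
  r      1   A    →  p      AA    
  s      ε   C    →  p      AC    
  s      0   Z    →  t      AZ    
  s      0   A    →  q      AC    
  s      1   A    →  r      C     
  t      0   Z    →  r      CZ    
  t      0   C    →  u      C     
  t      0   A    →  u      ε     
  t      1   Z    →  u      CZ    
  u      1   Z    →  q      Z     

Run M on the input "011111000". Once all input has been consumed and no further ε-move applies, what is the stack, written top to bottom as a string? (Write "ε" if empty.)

CCCCAZ

(p, 011111000, Z)
  read 0, top Z: go to r, push CAZ → (r, 11111000, CAZ)
  read 1, top C: go to s, push AC → (s, 1111000, ACAZ)
  read 1, top A: go to r, push C → (r, 111000, CCAZ)
  read 1, top C: go to s, push AC → (s, 11000, ACCAZ)
  read 1, top A: go to r, push C → (r, 1000, CCCAZ)
  read 1, top C: go to s, push AC → (s, 000, ACCCAZ)
  read 0, top A: go to q, push AC → (q, 00, ACCCCAZ)
  read 0, top A: go to t, push ε → (t, 0, CCCCAZ)
  read 0, top C: go to u, push C → (u, ε, CCCCAZ)
All input consumed in state u with stack CCCCAZ.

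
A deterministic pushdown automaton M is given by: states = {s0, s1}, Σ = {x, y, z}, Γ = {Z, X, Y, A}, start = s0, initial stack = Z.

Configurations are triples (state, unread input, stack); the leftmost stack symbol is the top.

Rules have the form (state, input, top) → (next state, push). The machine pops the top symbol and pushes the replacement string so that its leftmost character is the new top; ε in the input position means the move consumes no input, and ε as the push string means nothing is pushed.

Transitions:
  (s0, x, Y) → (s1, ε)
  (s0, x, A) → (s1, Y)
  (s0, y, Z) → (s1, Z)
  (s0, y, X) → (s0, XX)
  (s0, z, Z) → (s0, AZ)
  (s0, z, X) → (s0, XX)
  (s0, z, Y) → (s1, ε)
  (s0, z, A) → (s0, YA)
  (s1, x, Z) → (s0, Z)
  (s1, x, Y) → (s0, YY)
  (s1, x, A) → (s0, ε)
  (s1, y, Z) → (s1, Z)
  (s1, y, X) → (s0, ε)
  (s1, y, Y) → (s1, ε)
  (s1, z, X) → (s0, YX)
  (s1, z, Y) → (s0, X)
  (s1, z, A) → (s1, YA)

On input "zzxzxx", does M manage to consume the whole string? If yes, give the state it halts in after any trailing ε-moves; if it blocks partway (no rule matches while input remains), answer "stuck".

s1

(s0, zzxzxx, Z) ⊢ (s0, zxzxx, AZ) ⊢ (s0, xzxx, YAZ) ⊢ (s1, zxx, AZ) ⊢ (s1, xx, YAZ) ⊢ (s0, x, YYAZ) ⊢ (s1, ε, YAZ)
All input consumed; M is in state s1.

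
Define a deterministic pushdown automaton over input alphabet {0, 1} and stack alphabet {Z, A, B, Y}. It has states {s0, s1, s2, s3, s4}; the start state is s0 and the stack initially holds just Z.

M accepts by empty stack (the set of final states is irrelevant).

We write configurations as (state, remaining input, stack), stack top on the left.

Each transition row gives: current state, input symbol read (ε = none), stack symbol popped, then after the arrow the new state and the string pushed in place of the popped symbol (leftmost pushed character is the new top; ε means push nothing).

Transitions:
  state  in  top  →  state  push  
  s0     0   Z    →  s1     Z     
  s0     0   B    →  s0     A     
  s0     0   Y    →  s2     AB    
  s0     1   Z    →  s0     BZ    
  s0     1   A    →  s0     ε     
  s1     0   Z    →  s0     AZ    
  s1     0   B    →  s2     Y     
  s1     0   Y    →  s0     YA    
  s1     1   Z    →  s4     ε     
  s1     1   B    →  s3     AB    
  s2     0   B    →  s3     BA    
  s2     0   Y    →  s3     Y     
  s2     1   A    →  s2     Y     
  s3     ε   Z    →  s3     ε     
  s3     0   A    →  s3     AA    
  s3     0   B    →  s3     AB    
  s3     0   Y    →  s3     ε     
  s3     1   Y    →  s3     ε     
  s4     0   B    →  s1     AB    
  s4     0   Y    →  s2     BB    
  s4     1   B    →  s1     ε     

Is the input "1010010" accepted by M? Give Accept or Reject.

(s0, 1010010, Z) ⊢ (s0, 010010, BZ) ⊢ (s0, 10010, AZ) ⊢ (s0, 0010, Z) ⊢ (s1, 010, Z) ⊢ (s0, 10, AZ) ⊢ (s0, 0, Z) ⊢ (s1, ε, Z)
All input consumed; stack is Z, not empty, and no further ε-move applies.

Reject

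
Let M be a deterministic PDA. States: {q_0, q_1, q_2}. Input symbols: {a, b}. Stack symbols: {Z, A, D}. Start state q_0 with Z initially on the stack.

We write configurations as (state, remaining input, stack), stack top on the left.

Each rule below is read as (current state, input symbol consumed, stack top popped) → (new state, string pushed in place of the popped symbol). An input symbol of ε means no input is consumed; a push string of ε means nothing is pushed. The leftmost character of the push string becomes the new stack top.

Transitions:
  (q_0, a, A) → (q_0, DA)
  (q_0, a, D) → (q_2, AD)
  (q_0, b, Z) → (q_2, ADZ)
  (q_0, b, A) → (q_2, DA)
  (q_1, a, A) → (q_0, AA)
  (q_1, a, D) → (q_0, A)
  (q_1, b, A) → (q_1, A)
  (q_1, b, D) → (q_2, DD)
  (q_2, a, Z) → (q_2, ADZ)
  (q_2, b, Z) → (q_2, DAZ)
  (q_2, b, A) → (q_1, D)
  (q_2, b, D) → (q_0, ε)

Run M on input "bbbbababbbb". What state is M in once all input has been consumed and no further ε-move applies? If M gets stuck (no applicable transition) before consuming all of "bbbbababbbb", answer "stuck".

q_0

(q_0, bbbbababbbb, Z)
  read b, top Z: go to q_2, push ADZ → (q_2, bbbababbbb, ADZ)
  read b, top A: go to q_1, push D → (q_1, bbababbbb, DDZ)
  read b, top D: go to q_2, push DD → (q_2, bababbbb, DDDZ)
  read b, top D: go to q_0, push ε → (q_0, ababbbb, DDZ)
  read a, top D: go to q_2, push AD → (q_2, babbbb, ADDZ)
  read b, top A: go to q_1, push D → (q_1, abbbb, DDDZ)
  read a, top D: go to q_0, push A → (q_0, bbbb, ADDZ)
  read b, top A: go to q_2, push DA → (q_2, bbb, DADDZ)
  read b, top D: go to q_0, push ε → (q_0, bb, ADDZ)
  read b, top A: go to q_2, push DA → (q_2, b, DADDZ)
  read b, top D: go to q_0, push ε → (q_0, ε, ADDZ)
All input consumed; M is in state q_0.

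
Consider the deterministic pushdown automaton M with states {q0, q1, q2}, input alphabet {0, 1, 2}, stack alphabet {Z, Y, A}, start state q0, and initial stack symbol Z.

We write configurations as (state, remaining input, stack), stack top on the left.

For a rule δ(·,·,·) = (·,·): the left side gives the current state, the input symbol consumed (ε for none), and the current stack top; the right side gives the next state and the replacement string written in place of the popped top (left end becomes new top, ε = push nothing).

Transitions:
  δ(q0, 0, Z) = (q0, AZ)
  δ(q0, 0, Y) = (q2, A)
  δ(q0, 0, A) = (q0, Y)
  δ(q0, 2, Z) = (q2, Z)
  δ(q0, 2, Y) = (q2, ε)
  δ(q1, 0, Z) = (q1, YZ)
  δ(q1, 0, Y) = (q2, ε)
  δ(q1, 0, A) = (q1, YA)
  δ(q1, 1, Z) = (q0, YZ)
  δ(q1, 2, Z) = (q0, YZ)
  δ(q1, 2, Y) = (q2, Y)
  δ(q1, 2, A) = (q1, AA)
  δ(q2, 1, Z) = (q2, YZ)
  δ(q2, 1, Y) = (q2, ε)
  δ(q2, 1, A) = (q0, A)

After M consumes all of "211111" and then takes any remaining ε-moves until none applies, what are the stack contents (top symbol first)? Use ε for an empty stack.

(q0, 211111, Z)
  read 2, top Z: go to q2, push Z → (q2, 11111, Z)
  read 1, top Z: go to q2, push YZ → (q2, 1111, YZ)
  read 1, top Y: go to q2, push ε → (q2, 111, Z)
  read 1, top Z: go to q2, push YZ → (q2, 11, YZ)
  read 1, top Y: go to q2, push ε → (q2, 1, Z)
  read 1, top Z: go to q2, push YZ → (q2, ε, YZ)
All input consumed in state q2 with stack YZ.

YZ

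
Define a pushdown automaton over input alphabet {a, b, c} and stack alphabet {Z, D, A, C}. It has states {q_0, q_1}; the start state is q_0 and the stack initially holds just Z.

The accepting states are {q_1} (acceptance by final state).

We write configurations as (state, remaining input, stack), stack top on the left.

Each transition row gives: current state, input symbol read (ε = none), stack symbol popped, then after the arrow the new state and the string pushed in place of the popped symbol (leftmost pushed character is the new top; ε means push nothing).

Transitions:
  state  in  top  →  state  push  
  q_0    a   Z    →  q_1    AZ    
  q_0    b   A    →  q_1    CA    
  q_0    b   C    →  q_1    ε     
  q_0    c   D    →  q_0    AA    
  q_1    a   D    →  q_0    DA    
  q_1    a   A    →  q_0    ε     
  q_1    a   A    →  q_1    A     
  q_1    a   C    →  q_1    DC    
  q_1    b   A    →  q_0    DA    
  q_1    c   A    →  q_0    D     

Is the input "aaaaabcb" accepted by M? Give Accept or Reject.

Accept

One accepting computation: (q_0, aaaaabcb, Z) ⊢ (q_1, aaaabcb, AZ) ⊢ (q_0, aaabcb, Z) ⊢ (q_1, aabcb, AZ) ⊢ (q_0, abcb, Z) ⊢ (q_1, bcb, AZ) ⊢ (q_0, cb, DAZ) ⊢ (q_0, b, AAAZ) ⊢ (q_1, ε, CAAAZ)
All input consumed and state q_1 ∈ F.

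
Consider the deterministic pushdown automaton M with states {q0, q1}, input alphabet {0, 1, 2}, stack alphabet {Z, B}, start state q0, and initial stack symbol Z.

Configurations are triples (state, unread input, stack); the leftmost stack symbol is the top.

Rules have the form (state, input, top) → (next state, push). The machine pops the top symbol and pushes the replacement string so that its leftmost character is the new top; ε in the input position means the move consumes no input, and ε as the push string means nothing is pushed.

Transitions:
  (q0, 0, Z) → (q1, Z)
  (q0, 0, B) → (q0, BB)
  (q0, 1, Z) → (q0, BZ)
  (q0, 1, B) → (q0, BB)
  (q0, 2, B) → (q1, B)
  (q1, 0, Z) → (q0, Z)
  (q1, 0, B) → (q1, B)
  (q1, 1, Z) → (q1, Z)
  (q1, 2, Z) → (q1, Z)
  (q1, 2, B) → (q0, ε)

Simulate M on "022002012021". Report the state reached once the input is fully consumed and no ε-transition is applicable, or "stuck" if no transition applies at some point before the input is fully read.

(q0, 022002012021, Z) ⊢ (q1, 22002012021, Z) ⊢ (q1, 2002012021, Z) ⊢ (q1, 002012021, Z) ⊢ (q0, 02012021, Z) ⊢ (q1, 2012021, Z) ⊢ (q1, 012021, Z) ⊢ (q0, 12021, Z) ⊢ (q0, 2021, BZ) ⊢ (q1, 021, BZ) ⊢ (q1, 21, BZ) ⊢ (q0, 1, Z) ⊢ (q0, ε, BZ)
All input consumed; M is in state q0.

q0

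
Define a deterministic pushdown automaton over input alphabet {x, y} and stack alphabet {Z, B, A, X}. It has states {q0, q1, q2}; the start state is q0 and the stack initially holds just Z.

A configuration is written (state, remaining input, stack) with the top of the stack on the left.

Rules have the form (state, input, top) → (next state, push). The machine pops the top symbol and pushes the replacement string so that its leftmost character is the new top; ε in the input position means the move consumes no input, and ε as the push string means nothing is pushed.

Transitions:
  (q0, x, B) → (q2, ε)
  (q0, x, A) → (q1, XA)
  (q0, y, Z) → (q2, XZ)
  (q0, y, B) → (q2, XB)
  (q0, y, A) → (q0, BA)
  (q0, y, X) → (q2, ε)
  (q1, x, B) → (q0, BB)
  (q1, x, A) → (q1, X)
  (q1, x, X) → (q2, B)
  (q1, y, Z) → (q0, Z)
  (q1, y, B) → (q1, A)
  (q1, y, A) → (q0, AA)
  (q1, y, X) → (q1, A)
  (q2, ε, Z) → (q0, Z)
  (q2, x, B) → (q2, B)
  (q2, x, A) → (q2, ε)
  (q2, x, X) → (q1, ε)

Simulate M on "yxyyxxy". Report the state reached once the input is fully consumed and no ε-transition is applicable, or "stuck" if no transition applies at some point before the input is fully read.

stuck

(q0, yxyyxxy, Z)
  read y, top Z: go to q2, push XZ → (q2, xyyxxy, XZ)
  read x, top X: go to q1, push ε → (q1, yyxxy, Z)
  read y, top Z: go to q0, push Z → (q0, yxxy, Z)
  read y, top Z: go to q2, push XZ → (q2, xxy, XZ)
  read x, top X: go to q1, push ε → (q1, xy, Z)
No transition for (q1, x, top Z); M blocks with input xy remaining.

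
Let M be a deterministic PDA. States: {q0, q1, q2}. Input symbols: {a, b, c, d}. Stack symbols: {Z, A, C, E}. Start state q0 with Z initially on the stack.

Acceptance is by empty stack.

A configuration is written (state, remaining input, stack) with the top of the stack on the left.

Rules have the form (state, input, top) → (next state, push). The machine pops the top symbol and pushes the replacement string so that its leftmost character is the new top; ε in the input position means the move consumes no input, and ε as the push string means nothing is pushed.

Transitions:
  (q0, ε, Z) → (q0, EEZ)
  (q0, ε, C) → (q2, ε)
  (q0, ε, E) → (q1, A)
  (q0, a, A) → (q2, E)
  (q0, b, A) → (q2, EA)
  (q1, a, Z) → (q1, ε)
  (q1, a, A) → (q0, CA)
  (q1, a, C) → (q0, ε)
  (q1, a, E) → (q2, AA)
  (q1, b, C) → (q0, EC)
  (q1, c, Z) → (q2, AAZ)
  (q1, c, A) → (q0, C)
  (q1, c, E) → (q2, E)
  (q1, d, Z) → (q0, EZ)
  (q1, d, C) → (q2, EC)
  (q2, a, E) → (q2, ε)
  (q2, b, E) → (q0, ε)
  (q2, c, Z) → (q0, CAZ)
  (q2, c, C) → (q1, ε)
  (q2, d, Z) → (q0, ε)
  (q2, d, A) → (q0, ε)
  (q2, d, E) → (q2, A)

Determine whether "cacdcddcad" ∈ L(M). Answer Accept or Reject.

Accept

(q0, cacdcddcad, Z)
  ε-move, top Z: go to q0, push EEZ → (q0, cacdcddcad, EEZ)
  ε-move, top E: go to q1, push A → (q1, cacdcddcad, AEZ)
  read c, top A: go to q0, push C → (q0, acdcddcad, CEZ)
  ε-move, top C: go to q2, push ε → (q2, acdcddcad, EZ)
  read a, top E: go to q2, push ε → (q2, cdcddcad, Z)
  read c, top Z: go to q0, push CAZ → (q0, dcddcad, CAZ)
  ε-move, top C: go to q2, push ε → (q2, dcddcad, AZ)
  read d, top A: go to q0, push ε → (q0, cddcad, Z)
  ε-move, top Z: go to q0, push EEZ → (q0, cddcad, EEZ)
  ε-move, top E: go to q1, push A → (q1, cddcad, AEZ)
  read c, top A: go to q0, push C → (q0, ddcad, CEZ)
  ε-move, top C: go to q2, push ε → (q2, ddcad, EZ)
  read d, top E: go to q2, push A → (q2, dcad, AZ)
  read d, top A: go to q0, push ε → (q0, cad, Z)
  ε-move, top Z: go to q0, push EEZ → (q0, cad, EEZ)
  ε-move, top E: go to q1, push A → (q1, cad, AEZ)
  read c, top A: go to q0, push C → (q0, ad, CEZ)
  ε-move, top C: go to q2, push ε → (q2, ad, EZ)
  read a, top E: go to q2, push ε → (q2, d, Z)
  read d, top Z: go to q0, push ε → (q0, ε, ε)
All input consumed and the stack is empty.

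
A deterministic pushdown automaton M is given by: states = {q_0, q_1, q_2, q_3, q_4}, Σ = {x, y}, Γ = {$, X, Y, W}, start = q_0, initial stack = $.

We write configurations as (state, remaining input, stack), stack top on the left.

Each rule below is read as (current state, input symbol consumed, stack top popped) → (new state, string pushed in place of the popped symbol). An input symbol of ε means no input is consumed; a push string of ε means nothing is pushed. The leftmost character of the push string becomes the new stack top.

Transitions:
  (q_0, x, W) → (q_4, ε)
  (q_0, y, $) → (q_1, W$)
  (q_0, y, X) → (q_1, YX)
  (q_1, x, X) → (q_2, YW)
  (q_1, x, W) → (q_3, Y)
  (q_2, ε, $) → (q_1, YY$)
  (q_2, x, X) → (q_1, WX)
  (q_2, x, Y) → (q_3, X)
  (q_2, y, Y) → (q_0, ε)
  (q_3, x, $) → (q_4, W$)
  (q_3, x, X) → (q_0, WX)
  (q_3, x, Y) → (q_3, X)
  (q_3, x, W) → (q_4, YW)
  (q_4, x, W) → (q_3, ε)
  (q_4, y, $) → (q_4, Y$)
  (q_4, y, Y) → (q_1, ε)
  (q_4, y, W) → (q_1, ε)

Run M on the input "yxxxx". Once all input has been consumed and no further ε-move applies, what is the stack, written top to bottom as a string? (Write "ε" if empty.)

X$

(q_0, yxxxx, $) ⊢ (q_1, xxxx, W$) ⊢ (q_3, xxx, Y$) ⊢ (q_3, xx, X$) ⊢ (q_0, x, WX$) ⊢ (q_4, ε, X$)
All input consumed in state q_4 with stack X$.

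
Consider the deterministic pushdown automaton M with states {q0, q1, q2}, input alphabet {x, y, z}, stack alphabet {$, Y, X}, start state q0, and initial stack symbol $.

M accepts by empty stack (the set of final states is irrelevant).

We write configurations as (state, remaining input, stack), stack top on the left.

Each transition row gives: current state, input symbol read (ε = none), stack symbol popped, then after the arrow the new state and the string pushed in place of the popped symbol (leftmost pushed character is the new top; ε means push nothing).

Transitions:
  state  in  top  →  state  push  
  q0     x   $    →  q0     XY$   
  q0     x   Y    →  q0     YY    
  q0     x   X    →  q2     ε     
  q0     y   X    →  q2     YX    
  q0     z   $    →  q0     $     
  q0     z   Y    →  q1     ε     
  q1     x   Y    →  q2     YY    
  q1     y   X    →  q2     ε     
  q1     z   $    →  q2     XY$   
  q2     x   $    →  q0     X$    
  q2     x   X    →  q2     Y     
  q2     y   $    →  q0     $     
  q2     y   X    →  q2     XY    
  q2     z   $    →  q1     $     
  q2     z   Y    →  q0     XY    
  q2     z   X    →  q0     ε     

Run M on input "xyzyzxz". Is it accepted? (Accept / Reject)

Reject

(q0, xyzyzxz, $) ⊢ (q0, yzyzxz, XY$) ⊢ (q2, zyzxz, YXY$) ⊢ (q0, yzxz, XYXY$) ⊢ (q2, zxz, YXYXY$) ⊢ (q0, xz, XYXYXY$) ⊢ (q2, z, YXYXY$) ⊢ (q0, ε, XYXYXY$)
All input consumed; stack is XYXYXY$, not empty, and no further ε-move applies.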